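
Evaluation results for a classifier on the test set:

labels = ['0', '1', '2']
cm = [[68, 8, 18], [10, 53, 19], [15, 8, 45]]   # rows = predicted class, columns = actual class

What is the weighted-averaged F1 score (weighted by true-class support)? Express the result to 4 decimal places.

Per-class F1 score (2·TP/(2·TP+FP+FN)):
  0: TP=68, FP=8+18=26, FN=10+15=25 → 136/187 = 0.72727
  1: TP=53, FP=10+19=29, FN=8+8=16 → 106/151 = 0.70199
  2: TP=45, FP=15+8=23, FN=18+19=37 → 90/150 = 0.60000
Weighted-F1 score = Σ (supportᵢ/N)·F1 scoreᵢ with N=244: (93/244)·0.72727 + (69/244)·0.70199 + (82/244)·0.60000 = 0.6774

0.6774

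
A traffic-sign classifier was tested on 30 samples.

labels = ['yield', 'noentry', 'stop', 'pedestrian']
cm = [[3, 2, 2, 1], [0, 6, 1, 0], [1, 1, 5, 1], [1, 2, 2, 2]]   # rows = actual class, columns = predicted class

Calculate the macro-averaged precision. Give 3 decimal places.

0.536

Per-class precision (TP/(TP+FP)):
  yield: TP=3, FP=0+1+1=2 → 3/5 = 0.6000
  noentry: TP=6, FP=2+1+2=5 → 6/11 = 0.5455
  stop: TP=5, FP=2+1+2=5 → 5/10 = 0.5000
  pedestrian: TP=2, FP=1+0+1=2 → 2/4 = 0.5000
Macro-precision = mean = (0.6000 + 0.5455 + 0.5000 + 0.5000) / 4 = 0.536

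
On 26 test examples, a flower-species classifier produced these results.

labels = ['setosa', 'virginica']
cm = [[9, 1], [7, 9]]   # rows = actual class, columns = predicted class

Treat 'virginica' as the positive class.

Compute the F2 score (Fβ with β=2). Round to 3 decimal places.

0.608

Fβ = (1+β²)·TP / ((1+β²)·TP + β²·FN + FP), with β²=4
= 5·9 / (5·9 + 4·7 + 1) = 0.608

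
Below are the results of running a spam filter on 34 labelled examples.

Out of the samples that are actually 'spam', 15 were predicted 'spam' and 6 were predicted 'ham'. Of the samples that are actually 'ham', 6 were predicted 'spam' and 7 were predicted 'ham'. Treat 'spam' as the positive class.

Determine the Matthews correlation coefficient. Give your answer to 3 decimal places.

MCC = (TP·TN − FP·FN) / √((TP+FP)(TP+FN)(TN+FP)(TN+FN))
Numerator = 15·7 − 6·6 = 69
Denominator = √(21·21·13·13) = √74529 = 273.0000
MCC = 69 / 273.0000 = 0.253

0.253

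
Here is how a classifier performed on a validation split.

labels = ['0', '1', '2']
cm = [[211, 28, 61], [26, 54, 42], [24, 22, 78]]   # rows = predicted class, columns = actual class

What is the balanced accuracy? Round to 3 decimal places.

0.586

Balanced accuracy = mean of per-class recall.
  0: recall = 211/261 = 0.8084
  1: recall = 54/104 = 0.5192
  2: recall = 78/181 = 0.4309
Mean = (0.8084 + 0.5192 + 0.4309) / 3 = 0.586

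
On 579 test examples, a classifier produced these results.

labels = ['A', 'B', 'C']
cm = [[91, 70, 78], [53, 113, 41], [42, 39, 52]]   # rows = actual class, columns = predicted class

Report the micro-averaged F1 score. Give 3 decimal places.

Micro-averaging pools counts across classes: ΣTP=256, ΣFP=323, ΣFN=323.
Micro-F1 score = 2·TP/(2·TP+FP+FN) on pooled counts = 0.442 (equals overall accuracy in single-label multiclass).

0.442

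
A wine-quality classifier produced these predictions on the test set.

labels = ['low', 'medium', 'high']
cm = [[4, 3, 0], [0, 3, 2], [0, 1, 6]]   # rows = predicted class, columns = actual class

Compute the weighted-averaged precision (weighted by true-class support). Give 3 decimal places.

Per-class precision (TP/(TP+FP)):
  low: TP=4, FP=3+0=3 → 4/7 = 0.5714
  medium: TP=3, FP=0+2=2 → 3/5 = 0.6000
  high: TP=6, FP=0+1=1 → 6/7 = 0.8571
Weighted-precision = Σ (supportᵢ/N)·precisionᵢ with N=19: (4/19)·0.5714 + (7/19)·0.6000 + (8/19)·0.8571 = 0.702

0.702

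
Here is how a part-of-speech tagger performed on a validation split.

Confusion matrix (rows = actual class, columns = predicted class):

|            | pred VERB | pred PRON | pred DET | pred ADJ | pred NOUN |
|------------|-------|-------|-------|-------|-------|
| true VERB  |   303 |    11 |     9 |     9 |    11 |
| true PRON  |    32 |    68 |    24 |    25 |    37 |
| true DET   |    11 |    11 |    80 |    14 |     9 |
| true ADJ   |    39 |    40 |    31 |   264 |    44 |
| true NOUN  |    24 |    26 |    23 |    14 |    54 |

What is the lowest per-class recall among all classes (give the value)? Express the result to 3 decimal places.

0.366

Per-class recall (TP/(TP+FN)):
  VERB: TP=303, FN=11+9+9+11=40 → 303/343 = 0.8834
  PRON: TP=68, FN=32+24+25+37=118 → 68/186 = 0.3656
  DET: TP=80, FN=11+11+14+9=45 → 80/125 = 0.6400
  ADJ: TP=264, FN=39+40+31+44=154 → 264/418 = 0.6316
  NOUN: TP=54, FN=24+26+23+14=87 → 54/141 = 0.3830
Lowest is class 'PRON' with recall = 0.366.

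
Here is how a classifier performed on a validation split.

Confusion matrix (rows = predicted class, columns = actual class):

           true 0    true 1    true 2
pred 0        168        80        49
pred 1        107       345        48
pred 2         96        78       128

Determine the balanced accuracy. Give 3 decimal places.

Balanced accuracy = mean of per-class recall.
  0: recall = 168/371 = 0.4528
  1: recall = 345/503 = 0.6859
  2: recall = 128/225 = 0.5689
Mean = (0.4528 + 0.6859 + 0.5689) / 3 = 0.569

0.569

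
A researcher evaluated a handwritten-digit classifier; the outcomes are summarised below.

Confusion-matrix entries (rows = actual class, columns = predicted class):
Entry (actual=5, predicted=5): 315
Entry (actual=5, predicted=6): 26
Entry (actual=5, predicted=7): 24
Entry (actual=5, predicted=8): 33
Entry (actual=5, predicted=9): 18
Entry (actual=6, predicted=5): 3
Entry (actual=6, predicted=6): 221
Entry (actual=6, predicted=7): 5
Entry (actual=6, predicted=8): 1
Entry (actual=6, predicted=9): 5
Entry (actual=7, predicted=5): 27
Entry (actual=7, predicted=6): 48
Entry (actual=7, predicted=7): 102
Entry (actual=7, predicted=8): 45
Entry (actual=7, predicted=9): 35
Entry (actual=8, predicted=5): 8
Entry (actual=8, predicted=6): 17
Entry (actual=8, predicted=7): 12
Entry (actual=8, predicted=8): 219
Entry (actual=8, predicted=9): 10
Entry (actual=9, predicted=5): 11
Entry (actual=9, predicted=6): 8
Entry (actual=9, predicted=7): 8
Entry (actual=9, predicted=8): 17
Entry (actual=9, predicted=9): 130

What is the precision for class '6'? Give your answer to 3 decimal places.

One-vs-rest for '6': TP = diagonal; FP = other classes predicted '6'; FN = '6' predicted as other.
precision = TP/(TP+FP).
6: TP=221, FP=26+48+17+8=99 → 221/320 = 0.6906

0.691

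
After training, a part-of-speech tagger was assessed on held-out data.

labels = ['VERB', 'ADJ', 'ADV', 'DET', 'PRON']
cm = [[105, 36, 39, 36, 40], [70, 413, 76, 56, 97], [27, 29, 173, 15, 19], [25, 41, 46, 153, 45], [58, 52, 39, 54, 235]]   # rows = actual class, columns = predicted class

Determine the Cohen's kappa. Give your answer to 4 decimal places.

Observed agreement pₒ = trace/N = 1079/1979 = 0.54522
Expected agreement pₑ = Σ (rowᵢ·colᵢ)/N² = (256·285 + 712·571 + 263·373 + 310·314 + 438·436)/1979² = 0.22110
κ = (pₒ − pₑ)/(1 − pₑ) = (0.54522 − 0.22110)/(1 − 0.22110) = 0.4161

0.4161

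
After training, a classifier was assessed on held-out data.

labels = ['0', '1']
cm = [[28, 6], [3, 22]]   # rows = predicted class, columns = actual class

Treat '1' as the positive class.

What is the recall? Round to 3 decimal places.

Recall = TP/(TP+FN) = 22/(22+6) = 22/28 = 0.786

0.786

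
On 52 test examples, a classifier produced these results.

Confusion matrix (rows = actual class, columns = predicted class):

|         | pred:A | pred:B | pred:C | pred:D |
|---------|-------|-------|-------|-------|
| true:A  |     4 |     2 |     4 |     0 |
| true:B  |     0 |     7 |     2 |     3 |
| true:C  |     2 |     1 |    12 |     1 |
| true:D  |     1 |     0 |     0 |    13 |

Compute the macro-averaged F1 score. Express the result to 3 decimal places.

0.663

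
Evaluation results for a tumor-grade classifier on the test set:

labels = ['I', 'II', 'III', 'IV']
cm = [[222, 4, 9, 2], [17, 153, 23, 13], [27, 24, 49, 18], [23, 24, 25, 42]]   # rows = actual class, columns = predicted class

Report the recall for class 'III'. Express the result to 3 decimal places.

0.415

Take TP from the diagonal, FP from the rest of the 'III' prediction marginal, FN from the rest of the 'III' actual marginal.
recall = TP/(TP+FN).
III: TP=49, FN=27+24+18=69 → 49/118 = 0.4153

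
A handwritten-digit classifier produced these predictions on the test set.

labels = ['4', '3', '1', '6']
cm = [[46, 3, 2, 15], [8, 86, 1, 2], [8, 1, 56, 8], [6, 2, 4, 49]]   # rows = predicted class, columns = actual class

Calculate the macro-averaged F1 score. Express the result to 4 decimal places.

Per-class F1 score (2·TP/(2·TP+FP+FN)):
  4: TP=46, FP=3+2+15=20, FN=8+8+6=22 → 92/134 = 0.68657
  3: TP=86, FP=8+1+2=11, FN=3+1+2=6 → 172/189 = 0.91005
  1: TP=56, FP=8+1+8=17, FN=2+1+4=7 → 112/136 = 0.82353
  6: TP=49, FP=6+2+4=12, FN=15+2+8=25 → 98/135 = 0.72593
Macro-F1 score = mean = (0.68657 + 0.91005 + 0.82353 + 0.72593) / 4 = 0.7865

0.7865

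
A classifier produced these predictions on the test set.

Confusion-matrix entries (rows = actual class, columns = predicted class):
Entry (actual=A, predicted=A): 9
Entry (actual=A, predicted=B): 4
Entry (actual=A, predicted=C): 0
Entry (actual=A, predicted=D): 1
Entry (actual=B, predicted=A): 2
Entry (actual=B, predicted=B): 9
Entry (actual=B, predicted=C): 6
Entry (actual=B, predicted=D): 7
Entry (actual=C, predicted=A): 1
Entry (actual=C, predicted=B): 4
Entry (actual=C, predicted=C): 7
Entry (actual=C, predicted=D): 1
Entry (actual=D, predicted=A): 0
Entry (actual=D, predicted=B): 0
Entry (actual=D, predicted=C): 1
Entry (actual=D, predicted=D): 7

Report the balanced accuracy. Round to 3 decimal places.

Balanced accuracy = mean of per-class recall.
  A: recall = 9/14 = 0.6429
  B: recall = 9/24 = 0.3750
  C: recall = 7/13 = 0.5385
  D: recall = 7/8 = 0.8750
Mean = (0.6429 + 0.3750 + 0.5385 + 0.8750) / 4 = 0.608

0.608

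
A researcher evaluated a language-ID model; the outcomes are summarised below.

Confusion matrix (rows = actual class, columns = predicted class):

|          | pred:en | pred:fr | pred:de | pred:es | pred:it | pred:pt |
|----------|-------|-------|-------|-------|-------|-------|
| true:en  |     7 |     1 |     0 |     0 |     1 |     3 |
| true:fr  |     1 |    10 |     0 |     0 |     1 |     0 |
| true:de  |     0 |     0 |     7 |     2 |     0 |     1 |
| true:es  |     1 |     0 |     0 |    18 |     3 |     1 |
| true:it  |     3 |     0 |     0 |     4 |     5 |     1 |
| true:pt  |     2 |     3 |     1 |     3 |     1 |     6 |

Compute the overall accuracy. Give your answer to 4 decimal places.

0.6163

Accuracy = trace / total = (7+10+7+18+5+6=53) / 86 = 53/86 = 0.6163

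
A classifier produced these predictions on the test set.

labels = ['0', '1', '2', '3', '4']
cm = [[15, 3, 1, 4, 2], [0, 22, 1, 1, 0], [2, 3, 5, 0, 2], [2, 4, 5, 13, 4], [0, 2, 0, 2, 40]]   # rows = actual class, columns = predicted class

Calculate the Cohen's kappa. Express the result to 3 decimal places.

0.628

Observed agreement pₒ = trace/N = 95/133 = 0.7143
Expected agreement pₑ = Σ (rowᵢ·colᵢ)/N² = (25·19 + 24·34 + 12·12 + 28·20 + 44·48)/133² = 0.2322
κ = (pₒ − pₑ)/(1 − pₑ) = (0.7143 − 0.2322)/(1 − 0.2322) = 0.628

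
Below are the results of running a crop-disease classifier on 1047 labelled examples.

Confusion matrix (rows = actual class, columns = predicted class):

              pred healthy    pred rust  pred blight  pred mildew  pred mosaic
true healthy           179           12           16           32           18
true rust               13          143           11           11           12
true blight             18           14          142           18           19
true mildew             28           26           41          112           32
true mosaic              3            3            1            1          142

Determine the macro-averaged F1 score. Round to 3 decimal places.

0.687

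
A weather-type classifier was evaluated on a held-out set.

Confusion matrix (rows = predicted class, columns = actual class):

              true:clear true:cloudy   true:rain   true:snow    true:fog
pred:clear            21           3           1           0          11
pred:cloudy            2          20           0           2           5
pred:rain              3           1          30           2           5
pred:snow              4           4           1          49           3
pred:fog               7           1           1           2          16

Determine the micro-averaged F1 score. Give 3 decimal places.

Micro-averaging pools counts across classes: ΣTP=136, ΣFP=58, ΣFN=58.
Micro-F1 score = 2·TP/(2·TP+FP+FN) on pooled counts = 0.701 (equals overall accuracy in single-label multiclass).

0.701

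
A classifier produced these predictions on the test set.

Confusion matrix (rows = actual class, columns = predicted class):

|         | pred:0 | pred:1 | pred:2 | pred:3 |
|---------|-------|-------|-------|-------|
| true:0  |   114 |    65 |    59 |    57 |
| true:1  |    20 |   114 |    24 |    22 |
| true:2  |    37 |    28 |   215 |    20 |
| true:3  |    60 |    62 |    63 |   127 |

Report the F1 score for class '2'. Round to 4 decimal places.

One-vs-rest for '2': TP = diagonal; FP = other classes predicted '2'; FN = '2' predicted as other.
F1 score = 2·TP/(2·TP+FP+FN).
2: TP=215, FP=59+24+63=146, FN=37+28+20=85 → 430/661 = 0.65053

0.6505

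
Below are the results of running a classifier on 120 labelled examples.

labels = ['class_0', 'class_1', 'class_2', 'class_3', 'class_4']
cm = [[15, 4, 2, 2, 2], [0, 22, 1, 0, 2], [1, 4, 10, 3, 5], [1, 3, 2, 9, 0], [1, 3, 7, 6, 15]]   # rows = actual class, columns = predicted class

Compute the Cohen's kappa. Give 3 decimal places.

0.488

Observed agreement pₒ = trace/N = 71/120 = 0.5917
Expected agreement pₑ = Σ (rowᵢ·colᵢ)/N² = (25·18 + 25·36 + 23·22 + 15·20 + 32·24)/120² = 0.2031
κ = (pₒ − pₑ)/(1 − pₑ) = (0.5917 − 0.2031)/(1 − 0.2031) = 0.488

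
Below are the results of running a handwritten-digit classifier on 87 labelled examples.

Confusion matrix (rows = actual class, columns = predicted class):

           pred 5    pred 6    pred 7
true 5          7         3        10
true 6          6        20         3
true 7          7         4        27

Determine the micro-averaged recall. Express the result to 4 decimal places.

0.6207

Micro-averaging pools counts across classes: ΣTP=54, ΣFP=33, ΣFN=33.
Micro-recall = TP/(TP+FN) on pooled counts = 0.6207 (equals overall accuracy in single-label multiclass).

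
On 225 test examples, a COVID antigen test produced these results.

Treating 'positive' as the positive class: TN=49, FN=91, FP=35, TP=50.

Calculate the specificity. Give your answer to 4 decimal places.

0.5833

Specificity = TN/(TN+FP) = 49/(49+35) = 0.5833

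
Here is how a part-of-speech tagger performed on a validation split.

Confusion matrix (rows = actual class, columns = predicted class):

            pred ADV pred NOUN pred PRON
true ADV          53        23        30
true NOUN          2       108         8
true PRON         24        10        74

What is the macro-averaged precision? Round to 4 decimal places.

0.6992

Per-class precision (TP/(TP+FP)):
  ADV: TP=53, FP=2+24=26 → 53/79 = 0.67089
  NOUN: TP=108, FP=23+10=33 → 108/141 = 0.76596
  PRON: TP=74, FP=30+8=38 → 74/112 = 0.66071
Macro-precision = mean = (0.67089 + 0.76596 + 0.66071) / 3 = 0.6992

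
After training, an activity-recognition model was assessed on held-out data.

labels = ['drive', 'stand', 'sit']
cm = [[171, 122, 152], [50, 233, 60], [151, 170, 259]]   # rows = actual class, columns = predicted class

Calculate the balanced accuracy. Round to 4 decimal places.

0.5034

Balanced accuracy = mean of per-class recall.
  drive: recall = 171/445 = 0.38427
  stand: recall = 233/343 = 0.67930
  sit: recall = 259/580 = 0.44655
Mean = (0.38427 + 0.67930 + 0.44655) / 3 = 0.5034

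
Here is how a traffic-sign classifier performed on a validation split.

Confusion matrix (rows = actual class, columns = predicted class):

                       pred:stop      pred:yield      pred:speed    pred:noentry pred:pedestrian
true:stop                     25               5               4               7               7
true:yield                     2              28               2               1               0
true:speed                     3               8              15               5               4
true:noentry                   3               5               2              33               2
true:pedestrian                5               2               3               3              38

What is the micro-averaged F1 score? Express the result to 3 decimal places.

0.656

Micro-averaging pools counts across classes: ΣTP=139, ΣFP=73, ΣFN=73.
Micro-F1 score = 2·TP/(2·TP+FP+FN) on pooled counts = 0.656 (equals overall accuracy in single-label multiclass).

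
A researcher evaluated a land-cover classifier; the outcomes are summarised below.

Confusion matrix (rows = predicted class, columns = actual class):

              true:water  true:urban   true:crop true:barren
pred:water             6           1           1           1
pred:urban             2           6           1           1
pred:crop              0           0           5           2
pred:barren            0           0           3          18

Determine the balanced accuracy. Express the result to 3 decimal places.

Balanced accuracy = mean of per-class recall.
  water: recall = 6/8 = 0.7500
  urban: recall = 6/7 = 0.8571
  crop: recall = 5/10 = 0.5000
  barren: recall = 18/22 = 0.8182
Mean = (0.7500 + 0.8571 + 0.5000 + 0.8182) / 4 = 0.731

0.731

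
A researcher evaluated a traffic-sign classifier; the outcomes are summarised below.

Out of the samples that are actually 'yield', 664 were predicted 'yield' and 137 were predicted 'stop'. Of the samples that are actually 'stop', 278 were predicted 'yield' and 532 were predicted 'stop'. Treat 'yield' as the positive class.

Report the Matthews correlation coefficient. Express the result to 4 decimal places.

MCC = (TP·TN − FP·FN) / √((TP+FP)(TP+FN)(TN+FP)(TN+FN))
Numerator = 664·532 − 278·137 = 315162
Denominator = √(942·801·810·669) = √408878764380 = 639436.2864
MCC = 315162 / 639436.2864 = 0.4929

0.4929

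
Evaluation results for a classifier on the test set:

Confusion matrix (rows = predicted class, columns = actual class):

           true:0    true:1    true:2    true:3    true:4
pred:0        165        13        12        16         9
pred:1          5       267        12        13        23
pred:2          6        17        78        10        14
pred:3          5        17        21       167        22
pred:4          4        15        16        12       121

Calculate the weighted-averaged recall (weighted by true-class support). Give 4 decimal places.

Per-class recall (TP/(TP+FN)):
  0: TP=165, FN=5+6+5+4=20 → 165/185 = 0.89189
  1: TP=267, FN=13+17+17+15=62 → 267/329 = 0.81155
  2: TP=78, FN=12+12+21+16=61 → 78/139 = 0.56115
  3: TP=167, FN=16+13+10+12=51 → 167/218 = 0.76606
  4: TP=121, FN=9+23+14+22=68 → 121/189 = 0.64021
Weighted-recall = Σ (supportᵢ/N)·recallᵢ with N=1060: (185/1060)·0.89189 + (329/1060)·0.81155 + (139/1060)·0.56115 + (218/1060)·0.76606 + (189/1060)·0.64021 = 0.7528

0.7528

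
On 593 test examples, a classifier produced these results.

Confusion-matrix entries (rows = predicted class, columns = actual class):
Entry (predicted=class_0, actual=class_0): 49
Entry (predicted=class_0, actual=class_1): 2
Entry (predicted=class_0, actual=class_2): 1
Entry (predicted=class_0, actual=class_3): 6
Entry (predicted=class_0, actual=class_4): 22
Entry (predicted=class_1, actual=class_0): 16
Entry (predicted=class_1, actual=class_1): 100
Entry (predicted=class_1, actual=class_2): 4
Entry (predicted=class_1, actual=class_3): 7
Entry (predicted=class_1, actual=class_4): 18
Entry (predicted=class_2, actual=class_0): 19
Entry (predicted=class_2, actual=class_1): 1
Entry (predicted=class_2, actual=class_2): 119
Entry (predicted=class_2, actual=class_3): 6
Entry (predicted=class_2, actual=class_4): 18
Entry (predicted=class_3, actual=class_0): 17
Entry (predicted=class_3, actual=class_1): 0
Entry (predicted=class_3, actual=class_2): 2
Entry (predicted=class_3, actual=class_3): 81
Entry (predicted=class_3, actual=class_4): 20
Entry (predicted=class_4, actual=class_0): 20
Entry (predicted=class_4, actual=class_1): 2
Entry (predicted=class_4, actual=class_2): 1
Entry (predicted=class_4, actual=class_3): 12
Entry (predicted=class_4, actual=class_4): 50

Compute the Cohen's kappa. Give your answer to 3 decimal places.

Observed agreement pₒ = trace/N = 399/593 = 0.6728
Expected agreement pₑ = Σ (rowᵢ·colᵢ)/N² = (121·80 + 105·145 + 127·163 + 112·120 + 128·85)/593² = 0.1989
κ = (pₒ − pₑ)/(1 − pₑ) = (0.6728 − 0.1989)/(1 − 0.1989) = 0.592

0.592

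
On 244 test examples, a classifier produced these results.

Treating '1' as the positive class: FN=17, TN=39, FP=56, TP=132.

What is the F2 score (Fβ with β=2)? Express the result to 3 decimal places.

0.842

Fβ = (1+β²)·TP / ((1+β²)·TP + β²·FN + FP), with β²=4
= 5·132 / (5·132 + 4·17 + 56) = 0.842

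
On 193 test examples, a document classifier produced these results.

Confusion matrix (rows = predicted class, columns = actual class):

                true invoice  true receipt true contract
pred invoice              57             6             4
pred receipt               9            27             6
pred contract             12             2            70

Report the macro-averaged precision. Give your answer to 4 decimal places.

Per-class precision (TP/(TP+FP)):
  invoice: TP=57, FP=6+4=10 → 57/67 = 0.85075
  receipt: TP=27, FP=9+6=15 → 27/42 = 0.64286
  contract: TP=70, FP=12+2=14 → 70/84 = 0.83333
Macro-precision = mean = (0.85075 + 0.64286 + 0.83333) / 3 = 0.7756

0.7756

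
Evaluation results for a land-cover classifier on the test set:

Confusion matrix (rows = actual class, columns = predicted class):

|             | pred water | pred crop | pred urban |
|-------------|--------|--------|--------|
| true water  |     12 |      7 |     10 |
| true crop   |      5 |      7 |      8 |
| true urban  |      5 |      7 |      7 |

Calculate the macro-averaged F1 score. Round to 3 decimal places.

0.377

Per-class F1 score (2·TP/(2·TP+FP+FN)):
  water: TP=12, FP=5+5=10, FN=7+10=17 → 24/51 = 0.4706
  crop: TP=7, FP=7+7=14, FN=5+8=13 → 14/41 = 0.3415
  urban: TP=7, FP=10+8=18, FN=5+7=12 → 14/44 = 0.3182
Macro-F1 score = mean = (0.4706 + 0.3415 + 0.3182) / 3 = 0.377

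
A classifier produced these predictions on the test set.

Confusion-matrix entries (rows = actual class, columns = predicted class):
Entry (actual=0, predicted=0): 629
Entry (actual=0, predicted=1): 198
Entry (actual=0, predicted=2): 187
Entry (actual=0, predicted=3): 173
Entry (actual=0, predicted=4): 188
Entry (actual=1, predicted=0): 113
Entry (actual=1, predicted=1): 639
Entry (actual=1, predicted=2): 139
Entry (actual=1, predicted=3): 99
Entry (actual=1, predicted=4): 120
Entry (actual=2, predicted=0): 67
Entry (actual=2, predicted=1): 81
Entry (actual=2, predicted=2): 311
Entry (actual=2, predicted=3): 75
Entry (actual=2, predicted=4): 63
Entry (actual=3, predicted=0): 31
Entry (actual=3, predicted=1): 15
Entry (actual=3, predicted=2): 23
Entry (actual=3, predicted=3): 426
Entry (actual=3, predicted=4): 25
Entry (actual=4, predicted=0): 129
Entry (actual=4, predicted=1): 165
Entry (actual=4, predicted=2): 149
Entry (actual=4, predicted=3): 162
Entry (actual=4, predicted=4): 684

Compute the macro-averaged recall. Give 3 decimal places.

Per-class recall (TP/(TP+FN)):
  0: TP=629, FN=198+187+173+188=746 → 629/1375 = 0.4575
  1: TP=639, FN=113+139+99+120=471 → 639/1110 = 0.5757
  2: TP=311, FN=67+81+75+63=286 → 311/597 = 0.5209
  3: TP=426, FN=31+15+23+25=94 → 426/520 = 0.8192
  4: TP=684, FN=129+165+149+162=605 → 684/1289 = 0.5306
Macro-recall = mean = (0.4575 + 0.5757 + 0.5209 + 0.8192 + 0.5306) / 5 = 0.581

0.581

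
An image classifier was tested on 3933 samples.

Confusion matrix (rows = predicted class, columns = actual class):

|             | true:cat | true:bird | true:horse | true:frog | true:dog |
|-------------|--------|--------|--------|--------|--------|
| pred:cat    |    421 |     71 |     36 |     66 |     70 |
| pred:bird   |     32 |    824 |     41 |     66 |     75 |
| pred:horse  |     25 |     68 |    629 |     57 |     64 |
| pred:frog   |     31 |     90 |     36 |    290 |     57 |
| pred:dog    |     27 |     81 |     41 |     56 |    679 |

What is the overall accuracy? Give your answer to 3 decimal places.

0.723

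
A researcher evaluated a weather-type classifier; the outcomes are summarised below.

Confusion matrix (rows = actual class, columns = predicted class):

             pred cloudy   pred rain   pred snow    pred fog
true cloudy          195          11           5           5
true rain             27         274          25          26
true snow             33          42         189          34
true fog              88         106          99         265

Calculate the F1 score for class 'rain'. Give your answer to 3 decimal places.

0.698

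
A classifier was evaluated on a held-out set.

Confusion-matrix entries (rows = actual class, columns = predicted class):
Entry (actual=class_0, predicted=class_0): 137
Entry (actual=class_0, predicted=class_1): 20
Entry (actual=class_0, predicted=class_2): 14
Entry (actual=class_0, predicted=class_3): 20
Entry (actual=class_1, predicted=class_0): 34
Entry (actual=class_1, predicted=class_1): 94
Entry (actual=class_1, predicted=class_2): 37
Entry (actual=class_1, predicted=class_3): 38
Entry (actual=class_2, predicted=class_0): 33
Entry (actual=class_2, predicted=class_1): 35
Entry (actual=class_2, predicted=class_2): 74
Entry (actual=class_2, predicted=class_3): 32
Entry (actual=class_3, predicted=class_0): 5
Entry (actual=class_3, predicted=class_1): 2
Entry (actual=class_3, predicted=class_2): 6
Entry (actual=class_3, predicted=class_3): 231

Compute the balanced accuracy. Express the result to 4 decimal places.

Balanced accuracy = mean of per-class recall.
  class_0: recall = 137/191 = 0.71728
  class_1: recall = 94/203 = 0.46305
  class_2: recall = 74/174 = 0.42529
  class_3: recall = 231/244 = 0.94672
Mean = (0.71728 + 0.46305 + 0.42529 + 0.94672) / 4 = 0.6381

0.6381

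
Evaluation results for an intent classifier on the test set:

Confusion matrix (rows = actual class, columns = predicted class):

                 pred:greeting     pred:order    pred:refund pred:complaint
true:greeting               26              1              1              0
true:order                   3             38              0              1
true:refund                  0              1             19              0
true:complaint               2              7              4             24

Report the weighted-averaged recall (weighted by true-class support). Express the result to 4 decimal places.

0.8425

Per-class recall (TP/(TP+FN)):
  greeting: TP=26, FN=1+1+0=2 → 26/28 = 0.92857
  order: TP=38, FN=3+0+1=4 → 38/42 = 0.90476
  refund: TP=19, FN=0+1+0=1 → 19/20 = 0.95000
  complaint: TP=24, FN=2+7+4=13 → 24/37 = 0.64865
Weighted-recall = Σ (supportᵢ/N)·recallᵢ with N=127: (28/127)·0.92857 + (42/127)·0.90476 + (20/127)·0.95000 + (37/127)·0.64865 = 0.8425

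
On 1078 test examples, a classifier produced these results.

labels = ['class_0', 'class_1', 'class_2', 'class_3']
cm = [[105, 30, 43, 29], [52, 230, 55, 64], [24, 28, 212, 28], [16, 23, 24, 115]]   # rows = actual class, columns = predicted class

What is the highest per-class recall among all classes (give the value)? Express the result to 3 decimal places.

0.726

Per-class recall (TP/(TP+FN)):
  class_0: TP=105, FN=30+43+29=102 → 105/207 = 0.5072
  class_1: TP=230, FN=52+55+64=171 → 230/401 = 0.5736
  class_2: TP=212, FN=24+28+28=80 → 212/292 = 0.7260
  class_3: TP=115, FN=16+23+24=63 → 115/178 = 0.6461
Highest is class 'class_2' with recall = 0.726.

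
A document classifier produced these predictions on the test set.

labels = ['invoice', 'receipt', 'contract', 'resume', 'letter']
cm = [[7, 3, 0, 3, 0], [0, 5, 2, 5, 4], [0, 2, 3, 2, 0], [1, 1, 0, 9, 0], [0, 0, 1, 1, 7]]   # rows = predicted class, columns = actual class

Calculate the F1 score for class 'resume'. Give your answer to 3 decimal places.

Treat 'resume' as positive and all other classes as negative.
F1 score = 2·TP/(2·TP+FP+FN).
resume: TP=9, FP=1+1+0+0=2, FN=3+5+2+1=11 → 18/31 = 0.5806

0.581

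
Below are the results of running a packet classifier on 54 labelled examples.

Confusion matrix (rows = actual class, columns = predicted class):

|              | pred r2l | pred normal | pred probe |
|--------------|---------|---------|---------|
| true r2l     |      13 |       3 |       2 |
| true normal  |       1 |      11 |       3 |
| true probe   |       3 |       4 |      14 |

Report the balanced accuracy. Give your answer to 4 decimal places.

Balanced accuracy = mean of per-class recall.
  r2l: recall = 13/18 = 0.72222
  normal: recall = 11/15 = 0.73333
  probe: recall = 14/21 = 0.66667
Mean = (0.72222 + 0.73333 + 0.66667) / 3 = 0.7074

0.7074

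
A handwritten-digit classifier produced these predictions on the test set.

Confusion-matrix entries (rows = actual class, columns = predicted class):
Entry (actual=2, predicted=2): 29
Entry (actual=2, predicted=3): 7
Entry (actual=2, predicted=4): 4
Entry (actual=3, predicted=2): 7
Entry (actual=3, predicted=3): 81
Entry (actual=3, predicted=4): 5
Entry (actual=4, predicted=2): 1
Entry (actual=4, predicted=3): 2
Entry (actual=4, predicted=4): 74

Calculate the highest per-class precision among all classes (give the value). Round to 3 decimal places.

Per-class precision (TP/(TP+FP)):
  2: TP=29, FP=7+1=8 → 29/37 = 0.7838
  3: TP=81, FP=7+2=9 → 81/90 = 0.9000
  4: TP=74, FP=4+5=9 → 74/83 = 0.8916
Highest is class '3' with precision = 0.900.

0.900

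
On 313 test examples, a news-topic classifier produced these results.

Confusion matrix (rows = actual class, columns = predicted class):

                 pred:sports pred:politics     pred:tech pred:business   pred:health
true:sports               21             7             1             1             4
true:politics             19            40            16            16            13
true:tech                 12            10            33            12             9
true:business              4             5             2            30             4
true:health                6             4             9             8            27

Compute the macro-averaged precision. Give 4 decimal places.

Per-class precision (TP/(TP+FP)):
  sports: TP=21, FP=19+12+4+6=41 → 21/62 = 0.33871
  politics: TP=40, FP=7+10+5+4=26 → 40/66 = 0.60606
  tech: TP=33, FP=1+16+2+9=28 → 33/61 = 0.54098
  business: TP=30, FP=1+16+12+8=37 → 30/67 = 0.44776
  health: TP=27, FP=4+13+9+4=30 → 27/57 = 0.47368
Macro-precision = mean = (0.33871 + 0.60606 + 0.54098 + 0.44776 + 0.47368) / 5 = 0.4814

0.4814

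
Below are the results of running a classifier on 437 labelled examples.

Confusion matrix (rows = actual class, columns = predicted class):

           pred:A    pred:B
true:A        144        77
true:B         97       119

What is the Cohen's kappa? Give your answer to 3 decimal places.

0.203

Observed agreement pₒ = trace/N = 263/437 = 0.6018
Expected agreement pₑ = Σ (rowᵢ·colᵢ)/N² = (221·241 + 216·196)/437² = 0.5006
κ = (pₒ − pₑ)/(1 − pₑ) = (0.6018 − 0.5006)/(1 − 0.5006) = 0.203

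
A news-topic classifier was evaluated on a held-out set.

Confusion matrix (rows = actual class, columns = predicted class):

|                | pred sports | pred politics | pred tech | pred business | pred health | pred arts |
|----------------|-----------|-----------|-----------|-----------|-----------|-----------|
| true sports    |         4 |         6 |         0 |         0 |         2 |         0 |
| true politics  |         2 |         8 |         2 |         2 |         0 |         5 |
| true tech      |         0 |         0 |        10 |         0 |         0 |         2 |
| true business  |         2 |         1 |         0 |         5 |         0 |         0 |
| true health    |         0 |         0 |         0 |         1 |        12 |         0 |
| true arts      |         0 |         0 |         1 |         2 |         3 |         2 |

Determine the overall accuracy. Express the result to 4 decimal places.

Accuracy = trace / total = (4+8+10+5+12+2=41) / 72 = 41/72 = 0.5694

0.5694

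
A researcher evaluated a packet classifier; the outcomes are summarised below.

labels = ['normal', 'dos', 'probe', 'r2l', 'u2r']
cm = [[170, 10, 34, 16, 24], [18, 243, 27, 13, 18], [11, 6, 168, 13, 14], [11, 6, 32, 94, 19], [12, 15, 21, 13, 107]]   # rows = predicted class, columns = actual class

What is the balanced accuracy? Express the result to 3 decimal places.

0.690

Balanced accuracy = mean of per-class recall.
  normal: recall = 170/222 = 0.7658
  dos: recall = 243/280 = 0.8679
  probe: recall = 168/282 = 0.5957
  r2l: recall = 94/149 = 0.6309
  u2r: recall = 107/182 = 0.5879
Mean = (0.7658 + 0.8679 + 0.5957 + 0.6309 + 0.5879) / 5 = 0.690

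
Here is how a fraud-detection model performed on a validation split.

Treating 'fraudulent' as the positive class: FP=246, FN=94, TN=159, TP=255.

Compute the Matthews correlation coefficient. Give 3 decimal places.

0.130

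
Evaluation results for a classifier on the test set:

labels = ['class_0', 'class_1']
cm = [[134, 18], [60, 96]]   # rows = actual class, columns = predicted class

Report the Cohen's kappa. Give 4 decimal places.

0.4952

Observed agreement pₒ = trace/N = 230/308 = 0.74675
Expected agreement pₑ = Σ (rowᵢ·colᵢ)/N² = (152·194 + 156·114)/308² = 0.49831
κ = (pₒ − pₑ)/(1 − pₑ) = (0.74675 − 0.49831)/(1 − 0.49831) = 0.4952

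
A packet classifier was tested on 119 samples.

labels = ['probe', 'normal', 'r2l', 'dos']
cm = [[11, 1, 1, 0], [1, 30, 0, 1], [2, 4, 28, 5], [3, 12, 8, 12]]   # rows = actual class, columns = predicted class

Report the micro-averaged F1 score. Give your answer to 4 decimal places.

0.6807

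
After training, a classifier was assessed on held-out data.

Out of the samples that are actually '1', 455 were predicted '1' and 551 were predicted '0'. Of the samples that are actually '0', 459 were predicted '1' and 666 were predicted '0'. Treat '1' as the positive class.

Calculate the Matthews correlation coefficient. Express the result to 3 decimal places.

MCC = (TP·TN − FP·FN) / √((TP+FP)(TP+FN)(TN+FP)(TN+FN))
Numerator = 455·666 − 459·551 = 50121
Denominator = √(914·1006·1125·1217) = √1258888531500 = 1122002.0194
MCC = 50121 / 1122002.0194 = 0.045

0.045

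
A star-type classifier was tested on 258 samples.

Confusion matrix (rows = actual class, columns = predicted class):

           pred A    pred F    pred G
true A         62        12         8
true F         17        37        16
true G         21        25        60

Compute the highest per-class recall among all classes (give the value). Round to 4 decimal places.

0.7561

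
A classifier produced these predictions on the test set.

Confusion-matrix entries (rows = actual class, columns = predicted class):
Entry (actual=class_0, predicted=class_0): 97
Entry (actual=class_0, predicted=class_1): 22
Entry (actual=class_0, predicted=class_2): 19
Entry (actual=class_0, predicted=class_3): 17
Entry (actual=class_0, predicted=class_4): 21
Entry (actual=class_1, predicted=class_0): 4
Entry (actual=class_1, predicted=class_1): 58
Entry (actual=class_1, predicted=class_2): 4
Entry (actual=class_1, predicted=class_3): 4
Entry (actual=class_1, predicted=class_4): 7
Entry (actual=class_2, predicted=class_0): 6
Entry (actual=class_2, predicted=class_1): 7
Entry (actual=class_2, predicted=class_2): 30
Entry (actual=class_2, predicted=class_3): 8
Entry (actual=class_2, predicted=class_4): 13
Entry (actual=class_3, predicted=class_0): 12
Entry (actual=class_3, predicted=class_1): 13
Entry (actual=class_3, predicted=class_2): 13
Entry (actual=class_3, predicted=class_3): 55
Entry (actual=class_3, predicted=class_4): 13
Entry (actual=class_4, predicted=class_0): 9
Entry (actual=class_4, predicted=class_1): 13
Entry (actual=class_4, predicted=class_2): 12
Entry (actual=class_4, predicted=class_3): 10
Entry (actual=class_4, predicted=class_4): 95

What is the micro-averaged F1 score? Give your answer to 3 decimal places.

Micro-averaging pools counts across classes: ΣTP=335, ΣFP=227, ΣFN=227.
Micro-F1 score = 2·TP/(2·TP+FP+FN) on pooled counts = 0.596 (equals overall accuracy in single-label multiclass).

0.596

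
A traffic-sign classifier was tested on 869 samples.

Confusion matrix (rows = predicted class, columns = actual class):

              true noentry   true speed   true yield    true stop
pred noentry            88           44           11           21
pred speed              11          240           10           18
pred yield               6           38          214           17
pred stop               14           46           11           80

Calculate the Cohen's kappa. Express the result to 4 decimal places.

0.6060

Observed agreement pₒ = trace/N = 622/869 = 0.71577
Expected agreement pₑ = Σ (rowᵢ·colᵢ)/N² = (119·164 + 368·279 + 246·275 + 136·151)/869² = 0.27858
κ = (pₒ − pₑ)/(1 − pₑ) = (0.71577 − 0.27858)/(1 − 0.27858) = 0.6060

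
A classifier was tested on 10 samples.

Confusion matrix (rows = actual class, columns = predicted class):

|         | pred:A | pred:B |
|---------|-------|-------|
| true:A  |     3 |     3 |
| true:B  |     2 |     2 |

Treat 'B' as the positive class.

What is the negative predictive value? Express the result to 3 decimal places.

0.600

NPV = TN/(TN+FN) = 3/(3+2) = 0.600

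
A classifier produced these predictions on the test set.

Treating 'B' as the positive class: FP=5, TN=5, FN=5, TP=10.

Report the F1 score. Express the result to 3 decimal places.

Precision = TP/(TP+FP) = 10/15 = 0.6667
Recall = TP/(TP+FN) = 10/15 = 0.6667
F1 = 2·TP/(2·TP+FP+FN) = 20/30 = 0.667

0.667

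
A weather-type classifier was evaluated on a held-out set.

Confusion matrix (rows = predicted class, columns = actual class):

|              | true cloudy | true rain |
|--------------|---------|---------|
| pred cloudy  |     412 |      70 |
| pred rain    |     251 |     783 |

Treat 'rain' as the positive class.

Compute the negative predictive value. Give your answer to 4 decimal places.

0.8548

NPV = TN/(TN+FN) = 412/(412+70) = 0.8548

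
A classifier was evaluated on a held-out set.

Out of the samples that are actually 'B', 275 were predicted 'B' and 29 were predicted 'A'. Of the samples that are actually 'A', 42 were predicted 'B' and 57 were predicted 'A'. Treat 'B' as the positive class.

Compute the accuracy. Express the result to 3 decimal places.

Accuracy = (TP+TN)/N = (275+57)/403 = 0.824

0.824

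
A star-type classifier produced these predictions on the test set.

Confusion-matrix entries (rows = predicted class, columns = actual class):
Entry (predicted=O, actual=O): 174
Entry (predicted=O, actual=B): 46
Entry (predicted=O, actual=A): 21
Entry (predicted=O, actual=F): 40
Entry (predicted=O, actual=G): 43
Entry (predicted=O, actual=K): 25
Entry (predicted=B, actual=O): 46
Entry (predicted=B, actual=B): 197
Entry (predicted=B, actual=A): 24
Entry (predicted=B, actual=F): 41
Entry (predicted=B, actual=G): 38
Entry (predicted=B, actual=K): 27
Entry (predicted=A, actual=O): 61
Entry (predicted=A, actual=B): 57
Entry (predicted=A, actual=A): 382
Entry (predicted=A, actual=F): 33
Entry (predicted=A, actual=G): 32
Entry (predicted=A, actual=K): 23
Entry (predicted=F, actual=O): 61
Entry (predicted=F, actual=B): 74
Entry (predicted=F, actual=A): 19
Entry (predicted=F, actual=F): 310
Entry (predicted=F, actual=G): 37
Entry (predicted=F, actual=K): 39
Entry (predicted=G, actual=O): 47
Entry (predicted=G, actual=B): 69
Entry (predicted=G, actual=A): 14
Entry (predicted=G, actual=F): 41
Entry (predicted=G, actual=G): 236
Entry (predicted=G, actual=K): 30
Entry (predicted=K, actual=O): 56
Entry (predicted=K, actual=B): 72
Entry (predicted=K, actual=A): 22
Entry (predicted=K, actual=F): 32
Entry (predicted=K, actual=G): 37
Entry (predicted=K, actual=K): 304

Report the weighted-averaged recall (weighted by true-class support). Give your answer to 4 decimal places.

Per-class recall (TP/(TP+FN)):
  O: TP=174, FN=46+61+61+47+56=271 → 174/445 = 0.39101
  B: TP=197, FN=46+57+74+69+72=318 → 197/515 = 0.38252
  A: TP=382, FN=21+24+19+14+22=100 → 382/482 = 0.79253
  F: TP=310, FN=40+41+33+41+32=187 → 310/497 = 0.62374
  G: TP=236, FN=43+38+32+37+37=187 → 236/423 = 0.55792
  K: TP=304, FN=25+27+23+39+30=144 → 304/448 = 0.67857
Weighted-recall = Σ (supportᵢ/N)·recallᵢ with N=2810: (445/2810)·0.39101 + (515/2810)·0.38252 + (482/2810)·0.79253 + (497/2810)·0.62374 + (423/2810)·0.55792 + (448/2810)·0.67857 = 0.5705

0.5705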